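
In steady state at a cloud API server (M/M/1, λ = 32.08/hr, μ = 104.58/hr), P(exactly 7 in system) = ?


ρ = 32.08/104.58 = 0.3068
P_n = (1−ρ)·ρ^n = (1 − 0.3068)·0.3068^7 = 0.6932·0.0002556 = 0.0001772

Final: 0.0001772


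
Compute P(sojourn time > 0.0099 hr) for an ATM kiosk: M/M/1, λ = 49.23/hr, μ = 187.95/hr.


W ~ Exponential(μ−λ) for M/M/1.
μ − λ = 187.95 − 49.23 = 138.7200
P(W > t) = e^{−(μ−λ)t} = e^{−1.3733} = 0.253263

Final: 0.253263


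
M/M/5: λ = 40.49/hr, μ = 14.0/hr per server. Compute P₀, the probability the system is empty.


a = λ/μ = 40.49/14.0 = 2.8921; ρ = a/c = 0.5784
Σ_{k=0}^{4} a^k/k! (terms k=0..4) = 1.00000 + 2.89214 + 4.18225 + 4.03188 + 2.91520 = 15.02147
Tail: a^5/(5!(1−ρ)) = 202.34790/(120·0.4216) = 3.99987
P₀ = 1/(15.02147 + 3.99987) = 1/19.02134 = 0.052573

Final: 0.052573


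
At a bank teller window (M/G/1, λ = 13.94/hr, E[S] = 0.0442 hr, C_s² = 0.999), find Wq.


ρ = λ·E[S] = 13.94·0.0442 = 0.6161
E[S²] = E[S]²(1+C_s²) = 0.0442²·(1+0.999) = 0.003905
Wq = λ·E[S²]/(2(1−ρ)) = 13.94·0.003905/(2·0.3839) = 0.07091 hr

Final: 0.07091 hr


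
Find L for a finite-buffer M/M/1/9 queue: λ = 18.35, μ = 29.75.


ρ = 18.35/29.75 = 0.6168
L = ρ[1 − (K+1)ρ^K + Kρ^(K+1)] / [(1−ρ)(1−ρ^(K+1))]
Numerator: 0.6168·(1 − 10·0.012922 + 9·0.007971) = 0.581348
Denominator: (0.3832)·(0.992029) = 0.380139
L = 0.581348/0.380139 = 1.5293

Final: 1.5293


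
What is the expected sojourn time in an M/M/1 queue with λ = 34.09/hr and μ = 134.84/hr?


W = 1/(μ−λ) = 1/(134.84 − 34.09) = 1/100.75 = 0.009926 hr

Final: 0.009926 hr


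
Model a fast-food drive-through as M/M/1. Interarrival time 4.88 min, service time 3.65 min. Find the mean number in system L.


λ = 60/4.88 = 12.2951 /hr
μ = 60/3.65 = 16.4384 /hr
ρ = λ/μ = 12.2951/16.4384 = 0.7480
L = ρ/(1−ρ) = 0.7480/0.2520 = 2.9675

Final: 2.9675


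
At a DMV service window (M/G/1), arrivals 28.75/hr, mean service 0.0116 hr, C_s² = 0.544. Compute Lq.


ρ = λ·E[S] = 28.75·0.0116 = 0.3335
Lq = ρ²(1+C_s²)/(2(1−ρ)) = 0.1112·(1+0.544)/(2·0.6665)
= 0.1112·1.5440/1.3330 = 0.12883

Final: 0.12883


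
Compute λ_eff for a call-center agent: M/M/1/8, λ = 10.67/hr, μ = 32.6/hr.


ρ = 0.3273; P_K = (1−ρ)ρ^8/(1−ρ^9) = 0.00008860
λ_eff = λ(1 − P_K) = 10.67·(1 − 0.00008860) = 10.67·0.999911 = 10.6691 /hr

Final: 10.6691 /hr


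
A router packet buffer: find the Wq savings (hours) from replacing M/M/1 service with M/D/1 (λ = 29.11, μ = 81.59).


ρ = 29.11/81.59 = 0.3568
Wq(M/M/1) = ρ/(μ−λ) = 0.3568/52.48 = 0.006798 hr
Wq(M/D/1) = ρ/(2(μ−λ)) = 0.003399 hr
Savings = 0.006798 − 0.003399 = 0.003399 hr

Final: 0.003399 hr


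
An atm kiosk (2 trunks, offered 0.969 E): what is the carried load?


B(2,0.969) = 0.192530 (Erlang-B)
Carried load = a(1 − B) = 0.969·(1 − 0.192530) = 0.969·0.807470 = 0.7824 E

Final: 0.7824 Erlangs


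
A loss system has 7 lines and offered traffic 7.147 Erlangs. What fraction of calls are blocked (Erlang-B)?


B(c,a) = (a^c/c!) / Σ_{k=0}^{c} a^k/k!
a^7/7! = 188.988744
Σ terms (k=0..7): 1.00000 + 7.14700 + 25.53980 + 60.84433 + 108.71360 + 155.39522 + 185.10161 + 188.98874 = 732.730311
B = 188.988744/732.730311 = 0.257924

Final: 0.257924


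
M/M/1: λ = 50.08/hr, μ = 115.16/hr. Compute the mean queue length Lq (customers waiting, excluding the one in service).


ρ = 50.08/115.16 = 0.4349
Lq = ρ²/(1−ρ) = 0.1891/0.5651 = 0.3346

Final: 0.3346


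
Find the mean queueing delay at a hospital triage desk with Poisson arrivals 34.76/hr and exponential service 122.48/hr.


ρ = 34.76/122.48 = 0.2838
Wq = ρ/(μ−λ) = 0.2838/(122.48 − 34.76) = 0.2838/87.72 = 0.003235 hr

Final: 0.003235 hr


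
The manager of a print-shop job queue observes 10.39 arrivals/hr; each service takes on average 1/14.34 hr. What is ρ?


ρ = λ/μ = 10.39/14.34 = 0.7245

Final: 0.7245


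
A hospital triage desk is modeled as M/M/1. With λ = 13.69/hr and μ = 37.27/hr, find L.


ρ = λ/μ = 13.69/37.27 = 0.3673
L = ρ/(1−ρ) = 0.3673/(1 − 0.3673) = 0.3673/0.6327 = 0.5806

Final: 0.5806


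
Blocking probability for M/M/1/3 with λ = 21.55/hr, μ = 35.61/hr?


ρ = λ/μ = 21.55/35.61 = 0.6052
P_K = (1−ρ)ρ^K/(1−ρ^(K+1)) = (0.3948·0.221629)/(1 − 0.134122)
= 0.087506/0.865878 = 0.101061

Final: 0.101061


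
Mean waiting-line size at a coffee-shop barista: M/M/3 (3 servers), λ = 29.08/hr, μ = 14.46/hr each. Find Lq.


a = λ/μ = 2.0111; ρ = a/3 = 0.6704
P₀ = 0.109343
Lq = P₀·a^c·ρ / (c!·(1−ρ)²) = 0.109343·8.13352·0.6704/(6·0.10867)
= 0.91439

Final: 0.91439


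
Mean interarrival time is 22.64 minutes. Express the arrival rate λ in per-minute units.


λ = 1/(interarrival time) in consistent units.
1 minute = 1 min, so λ = 1/22.64 = 0.04417 per minute

Final: 0.04417 /min


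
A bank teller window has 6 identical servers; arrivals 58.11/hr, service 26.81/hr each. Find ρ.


ρ = λ/(cμ) = 58.11/(6·26.81) = 58.11/160.86 = 0.3612

Final: 0.3612


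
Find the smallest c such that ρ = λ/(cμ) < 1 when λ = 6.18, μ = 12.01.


Stability requires cμ > λ ⇔ c > λ/μ.
λ/μ = 6.18/12.01 = 0.5146
Minimum integer c = ⌊0.5146⌋ + 1 = 1
Check: 1·12.01 = 12.01 > 6.18, while 0·12.01 = 0.00 ≤ 6.18

Final: 1 servers


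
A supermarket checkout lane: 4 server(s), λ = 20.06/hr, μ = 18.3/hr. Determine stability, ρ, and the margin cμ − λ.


Total capacity cμ = 4·18.3 = 73.20/hr
ρ = λ/(cμ) = 20.06/73.20 = 0.2740
Stable ⇔ ρ < 1: YES
Spare capacity = cμ − λ = 73.20 − 20.06 = 53.14/hr

Final: ρ = 0.2740; stable; margin = 53.14/hr


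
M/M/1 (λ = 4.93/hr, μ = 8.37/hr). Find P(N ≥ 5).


ρ = 4.93/8.37 = 0.5890
P(N ≥ n) = ρ^n = 0.5890^5 = 0.070894

Final: 0.070894


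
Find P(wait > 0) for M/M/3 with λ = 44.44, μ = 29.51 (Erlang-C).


a = λ/μ = 1.5059; ρ = a/3 = 0.5020
P₀ = 0.209084 (from M/M/c formula)
C(c,a) = [a^c/(c!(1−ρ))]·P₀ = [3.41519/(6·0.4980)]·0.209084
= 1.14291·0.209084 = 0.238966

Final: 0.238966


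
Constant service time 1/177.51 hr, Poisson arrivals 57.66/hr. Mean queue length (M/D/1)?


ρ = 57.66/177.51 = 0.3248
M/D/1: Lq = ρ²/(2(1−ρ)) = 0.1055/(2·0.6752) = 0.07814

Final: 0.07814


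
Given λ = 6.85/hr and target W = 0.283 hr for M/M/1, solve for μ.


W = 1/(μ−λ) ⇒ μ − λ = 1/W = 1/0.283 = 3.5336
μ = λ + 1/W = 6.85 + 3.5336 = 10.3836 per hr

Final: 10.3836 /hr


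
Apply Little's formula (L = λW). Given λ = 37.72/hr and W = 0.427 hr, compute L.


L = λW = 37.72·0.427 = 16.1064

Final: 16.1064


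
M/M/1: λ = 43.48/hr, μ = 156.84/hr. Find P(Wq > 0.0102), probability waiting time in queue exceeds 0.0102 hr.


ρ = 43.48/156.84 = 0.2772
P(Wq > t) = ρ·e^{−(μ−λ)t} = 0.2772·e^{−1.1563}
= 0.2772·0.314657 = 0.087231

Final: 0.087231


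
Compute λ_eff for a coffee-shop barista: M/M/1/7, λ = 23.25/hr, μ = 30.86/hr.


ρ = 0.7534; P_K = (1−ρ)ρ^7/(1−ρ^8) = 0.037912
λ_eff = λ(1 − P_K) = 23.25·(1 − 0.037912) = 23.25·0.962088 = 22.3685 /hr

Final: 22.3685 /hr


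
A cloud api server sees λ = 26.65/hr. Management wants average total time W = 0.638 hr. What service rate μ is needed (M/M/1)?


W = 1/(μ−λ) ⇒ μ − λ = 1/W = 1/0.638 = 1.5674
μ = λ + 1/W = 26.65 + 1.5674 = 28.2174 per hr

Final: 28.2174 /hr


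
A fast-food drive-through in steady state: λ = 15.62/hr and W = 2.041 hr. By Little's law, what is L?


L = λW = 15.62·2.041 = 31.8804

Final: 31.8804


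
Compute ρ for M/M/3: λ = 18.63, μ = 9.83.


ρ = λ/(cμ) = 18.63/(3·9.83) = 18.63/29.49 = 0.6317

Final: 0.6317


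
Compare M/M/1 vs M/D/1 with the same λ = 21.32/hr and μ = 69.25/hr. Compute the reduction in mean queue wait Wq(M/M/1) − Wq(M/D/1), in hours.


ρ = 21.32/69.25 = 0.3079
Wq(M/M/1) = ρ/(μ−λ) = 0.3079/47.93 = 0.006423 hr
Wq(M/D/1) = ρ/(2(μ−λ)) = 0.003212 hr
Savings = 0.006423 − 0.003212 = 0.003212 hr

Final: 0.003212 hr


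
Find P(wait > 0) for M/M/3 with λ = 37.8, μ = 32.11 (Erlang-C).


a = λ/μ = 1.1772; ρ = a/3 = 0.3924
P₀ = 0.301423 (from M/M/c formula)
C(c,a) = [a^c/(c!(1−ρ))]·P₀ = [1.63138/(6·0.6076)]·0.301423
= 0.44749·0.301423 = 0.134885

Final: 0.134885


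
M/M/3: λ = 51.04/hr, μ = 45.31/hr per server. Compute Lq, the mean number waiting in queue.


a = λ/μ = 1.1265; ρ = a/3 = 0.3755
P₀ = 0.318229
Lq = P₀·a^c·ρ / (c!·(1−ρ)²) = 0.318229·1.42939·0.3755/(6·0.39002)
= 0.07299

Final: 0.07299


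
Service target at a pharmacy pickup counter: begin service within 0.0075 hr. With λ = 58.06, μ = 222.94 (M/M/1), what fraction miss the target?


ρ = 58.06/222.94 = 0.2604
P(Wq > t) = ρ·e^{−(μ−λ)t} = 0.2604·e^{−1.2366}
= 0.2604·0.290370 = 0.075621

Final: 0.075621


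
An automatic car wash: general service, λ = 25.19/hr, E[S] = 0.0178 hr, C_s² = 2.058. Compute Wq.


ρ = λ·E[S] = 25.19·0.0178 = 0.4484
E[S²] = E[S]²(1+C_s²) = 0.0178²·(1+2.058) = 0.0009689
Wq = λ·E[S²]/(2(1−ρ)) = 25.19·0.0009689/(2·0.5516) = 0.02212 hr

Final: 0.02212 hr


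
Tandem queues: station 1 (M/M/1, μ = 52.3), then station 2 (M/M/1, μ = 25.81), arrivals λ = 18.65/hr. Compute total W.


Each node sees arrival rate λ = 18.65/hr (tandem ⇒ throughput preserved).
W₁ = 1/(μ₁−λ) = 1/(52.3−18.65) = 0.02972 hr
W₂ = 1/(μ₂−λ) = 1/(25.81−18.65) = 0.13966 hr
W_total = W₁ + W₂ = 0.02972 + 0.13966 = 0.16938 hr

Final: 0.16938 hr


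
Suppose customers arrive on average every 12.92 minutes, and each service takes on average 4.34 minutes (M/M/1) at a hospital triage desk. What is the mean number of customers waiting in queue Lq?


λ = 60/12.92 = 4.6440 /hr
μ = 60/4.34 = 13.8249 /hr
ρ = λ/μ = 4.6440/13.8249 = 0.3359
Lq = ρ²/(1−ρ) = 0.1128/0.6641 = 0.1699

Final: 0.1699


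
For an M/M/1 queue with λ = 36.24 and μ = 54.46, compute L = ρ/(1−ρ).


ρ = λ/μ = 36.24/54.46 = 0.6654
L = ρ/(1−ρ) = 0.6654/(1 − 0.6654) = 0.6654/0.3346 = 1.9890

Final: 1.9890


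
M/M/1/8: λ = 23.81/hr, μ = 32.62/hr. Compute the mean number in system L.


ρ = 23.81/32.62 = 0.7299
L = ρ[1 − (K+1)ρ^K + Kρ^(K+1)] / [(1−ρ)(1−ρ^(K+1))]
Numerator: 0.7299·(1 − 9·0.080576 + 8·0.058814) = 0.544031
Denominator: (0.2701)·(0.941186) = 0.254195
L = 0.544031/0.254195 = 2.1402

Final: 2.1402


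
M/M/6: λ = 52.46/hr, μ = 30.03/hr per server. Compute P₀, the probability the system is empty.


a = λ/μ = 52.46/30.03 = 1.7469; ρ = a/c = 0.2912
Σ_{k=0}^{5} a^k/k! (terms k=0..5) = 1.00000 + 1.74692 + 1.52586 + 0.88852 + 0.38804 + 0.13558 = 5.68492
Tail: a^6/(6!(1−ρ)) = 28.42089/(720·0.7088) = 0.05569
P₀ = 1/(5.68492 + 0.05569) = 1/5.74061 = 0.174197

Final: 0.174197


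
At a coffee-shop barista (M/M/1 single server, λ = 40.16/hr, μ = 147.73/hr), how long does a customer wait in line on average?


ρ = 40.16/147.73 = 0.2718
Wq = ρ/(μ−λ) = 0.2718/(147.73 − 40.16) = 0.2718/107.57 = 0.002527 hr

Final: 0.002527 hr


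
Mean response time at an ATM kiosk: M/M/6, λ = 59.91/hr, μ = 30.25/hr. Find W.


a = 1.9805; ρ = 0.3301; P₀ = 0.137809
Lq = P₀·a^c·ρ/(c!(1−ρ)²) = 0.008495
Wq = Lq/λ = 0.008495/59.91 = 0.0001418 hr
W = Wq + 1/μ = 0.0001418 + 0.03306 = 0.03320 hr

Final: 0.03320 hr


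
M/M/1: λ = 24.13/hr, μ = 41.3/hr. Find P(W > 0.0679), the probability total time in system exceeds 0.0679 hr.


W ~ Exponential(μ−λ) for M/M/1.
μ − λ = 41.3 − 24.13 = 17.1700
P(W > t) = e^{−(μ−λ)t} = e^{−1.1658} = 0.311660

Final: 0.311660


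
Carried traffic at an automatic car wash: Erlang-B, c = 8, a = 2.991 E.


B(8,2.991) = 0.008010 (Erlang-B)
Carried load = a(1 − B) = 2.991·(1 − 0.008010) = 2.991·0.991990 = 2.9670 E

Final: 2.9670 Erlangs


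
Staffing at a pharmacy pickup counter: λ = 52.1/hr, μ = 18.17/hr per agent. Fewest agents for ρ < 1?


Stability requires cμ > λ ⇔ c > λ/μ.
λ/μ = 52.1/18.17 = 2.8674
Minimum integer c = ⌊2.8674⌋ + 1 = 3
Check: 3·18.17 = 54.51 > 52.1, while 2·18.17 = 36.34 ≤ 52.1

Final: 3 servers


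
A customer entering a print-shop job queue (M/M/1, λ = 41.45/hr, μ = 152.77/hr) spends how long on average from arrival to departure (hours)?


W = 1/(μ−λ) = 1/(152.77 − 41.45) = 1/111.32 = 0.008983 hr

Final: 0.008983 hr


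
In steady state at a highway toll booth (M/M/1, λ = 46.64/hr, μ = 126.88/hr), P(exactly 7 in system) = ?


ρ = 46.64/126.88 = 0.3676
P_n = (1−ρ)·ρ^n = (1 − 0.3676)·0.3676^7 = 0.6324·0.0009069 = 0.0005735

Final: 0.0005735


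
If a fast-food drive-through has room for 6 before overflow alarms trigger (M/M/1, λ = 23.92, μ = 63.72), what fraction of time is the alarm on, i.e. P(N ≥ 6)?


ρ = 23.92/63.72 = 0.3754
P(N ≥ n) = ρ^n = 0.3754^6 = 0.002798

Final: 0.002798


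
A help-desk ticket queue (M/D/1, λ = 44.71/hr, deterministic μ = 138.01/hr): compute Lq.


ρ = 44.71/138.01 = 0.3240
M/D/1: Lq = ρ²/(2(1−ρ)) = 0.1050/(2·0.6760) = 0.07762

Final: 0.07762


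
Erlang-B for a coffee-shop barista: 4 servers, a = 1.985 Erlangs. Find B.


B(c,a) = (a^c/c!) / Σ_{k=0}^{c} a^k/k!
a^4/4! = 0.646891
Σ terms (k=0..4): 1.00000 + 1.98500 + 1.97011 + 1.30356 + 0.64689 = 6.905561
B = 0.646891/6.905561 = 0.093677

Final: 0.093677


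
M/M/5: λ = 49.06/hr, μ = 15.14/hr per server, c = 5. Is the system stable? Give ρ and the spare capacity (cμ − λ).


Total capacity cμ = 5·15.14 = 75.70/hr
ρ = λ/(cμ) = 49.06/75.70 = 0.6481
Stable ⇔ ρ < 1: YES
Spare capacity = cμ − λ = 75.70 − 49.06 = 26.64/hr

Final: ρ = 0.6481; stable; margin = 26.64/hr


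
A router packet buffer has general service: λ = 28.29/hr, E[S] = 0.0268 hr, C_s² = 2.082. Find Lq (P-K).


ρ = λ·E[S] = 28.29·0.0268 = 0.7582
Lq = ρ²(1+C_s²)/(2(1−ρ)) = 0.5748·(1+2.082)/(2·0.2418)
= 0.5748·3.0820/0.4837 = 3.66295

Final: 3.66295


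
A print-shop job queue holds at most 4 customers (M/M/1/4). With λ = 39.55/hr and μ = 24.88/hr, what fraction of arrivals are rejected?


ρ = λ/μ = 39.55/24.88 = 1.5896
P_K = (1−ρ)ρ^K/(1−ρ^(K+1)) = (-0.5896·6.385346)/(1 − 10.150339)
= -3.764993/-9.150339 = 0.411459

Final: 0.411459


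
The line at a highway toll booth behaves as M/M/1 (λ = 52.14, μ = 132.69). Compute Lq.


ρ = 52.14/132.69 = 0.3929
Lq = ρ²/(1−ρ) = 0.1544/0.6071 = 0.2544

Final: 0.2544


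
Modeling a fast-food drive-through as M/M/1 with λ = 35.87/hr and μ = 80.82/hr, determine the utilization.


ρ = λ/μ = 35.87/80.82 = 0.4438

Final: 0.4438


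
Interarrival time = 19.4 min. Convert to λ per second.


λ = 1/(interarrival time) in consistent units.
1 second = 0.0166667 min, so λ = 0.0166667/19.4 = 0.0008591 per second

Final: 0.0008591 /sec


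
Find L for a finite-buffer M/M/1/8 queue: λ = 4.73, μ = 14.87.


ρ = 4.73/14.87 = 0.3181
L = ρ[1 − (K+1)ρ^K + Kρ^(K+1)] / [(1−ρ)(1−ρ^(K+1))]
Numerator: 0.3181·(1 − 9·0.0001048 + 8·0.00003334) = 0.317875
Denominator: (0.6819)·(0.999967) = 0.681887
L = 0.317875/0.681887 = 0.4662

Final: 0.4662


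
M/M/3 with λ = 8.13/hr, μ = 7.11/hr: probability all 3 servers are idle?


a = λ/μ = 8.13/7.11 = 1.1435; ρ = a/c = 0.3812
Σ_{k=0}^{2} a^k/k! (terms k=0..2) = 1.00000 + 1.14346 + 0.65375 = 2.79721
Tail: a^3/(3!(1−ρ)) = 1.49507/(6·0.6188) = 0.40265
P₀ = 1/(2.79721 + 0.40265) = 1/3.19986 = 0.312514

Final: 0.312514


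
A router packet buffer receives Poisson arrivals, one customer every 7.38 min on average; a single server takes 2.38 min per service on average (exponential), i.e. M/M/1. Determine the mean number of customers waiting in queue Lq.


λ = 60/7.38 = 8.1301 /hr
μ = 60/2.38 = 25.2101 /hr
ρ = λ/μ = 8.1301/25.2101 = 0.3225
Lq = ρ²/(1−ρ) = 0.1040/0.6775 = 0.1535

Final: 0.1535


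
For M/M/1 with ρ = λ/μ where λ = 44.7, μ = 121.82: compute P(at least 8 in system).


ρ = 44.7/121.82 = 0.3669
P(N ≥ n) = ρ^n = 0.3669^8 = 0.0003286

Final: 0.0003286


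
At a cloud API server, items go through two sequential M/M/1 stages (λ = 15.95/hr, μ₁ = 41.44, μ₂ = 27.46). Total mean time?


Each node sees arrival rate λ = 15.95/hr (tandem ⇒ throughput preserved).
W₁ = 1/(μ₁−λ) = 1/(41.44−15.95) = 0.03923 hr
W₂ = 1/(μ₂−λ) = 1/(27.46−15.95) = 0.08688 hr
W_total = W₁ + W₂ = 0.03923 + 0.08688 = 0.12611 hr

Final: 0.12611 hr


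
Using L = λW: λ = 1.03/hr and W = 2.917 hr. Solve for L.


L = λW = 1.03·2.917 = 3.0045

Final: 3.0045


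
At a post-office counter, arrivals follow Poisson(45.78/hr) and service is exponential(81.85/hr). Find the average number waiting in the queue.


ρ = 45.78/81.85 = 0.5593
Lq = ρ²/(1−ρ) = 0.3128/0.4407 = 0.7099

Final: 0.7099


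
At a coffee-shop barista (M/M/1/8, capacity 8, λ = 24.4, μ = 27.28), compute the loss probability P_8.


ρ = λ/μ = 24.4/27.28 = 0.8944
P_K = (1−ρ)ρ^K/(1−ρ^(K+1)) = (0.1056·0.409604)/(1 − 0.366361)
= 0.043243/0.633639 = 0.068245

Final: 0.068245


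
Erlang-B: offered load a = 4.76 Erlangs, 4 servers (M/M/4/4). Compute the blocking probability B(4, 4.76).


B(c,a) = (a^c/c!) / Σ_{k=0}^{c} a^k/k!
a^4/4! = 21.390285
Σ terms (k=0..4): 1.00000 + 4.76000 + 11.32880 + 17.97503 + 21.39028 = 56.454114
B = 21.390285/56.454114 = 0.378897

Final: 0.378897


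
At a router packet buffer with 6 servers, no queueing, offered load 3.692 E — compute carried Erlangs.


B(6,3.692) = 0.095402 (Erlang-B)
Carried load = a(1 − B) = 3.692·(1 − 0.095402) = 3.692·0.904598 = 3.3398 E

Final: 3.3398 Erlangs


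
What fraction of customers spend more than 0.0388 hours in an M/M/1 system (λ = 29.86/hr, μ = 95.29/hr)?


W ~ Exponential(μ−λ) for M/M/1.
μ − λ = 95.29 − 29.86 = 65.4300
P(W > t) = e^{−(μ−λ)t} = e^{−2.5387} = 0.078970

Final: 0.078970


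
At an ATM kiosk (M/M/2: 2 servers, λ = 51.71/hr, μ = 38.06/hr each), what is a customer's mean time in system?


a = 1.3586; ρ = 0.6793; P₀ = 0.190957
Lq = P₀·a^c·ρ/(c!(1−ρ)²) = 1.16427
Wq = Lq/λ = 1.16427/51.71 = 0.02252 hr
W = Wq + 1/μ = 0.02252 + 0.02627 = 0.04879 hr

Final: 0.04879 hr


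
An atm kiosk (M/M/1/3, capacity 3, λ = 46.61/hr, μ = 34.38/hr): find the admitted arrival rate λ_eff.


ρ = 1.3557; P_K = (1−ρ)ρ^3/(1−ρ^4) = 0.372719
λ_eff = λ(1 − P_K) = 46.61·(1 − 0.372719) = 46.61·0.627281 = 29.2376 /hr

Final: 29.2376 /hr


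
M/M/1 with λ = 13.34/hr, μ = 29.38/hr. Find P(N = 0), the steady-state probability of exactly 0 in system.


ρ = 13.34/29.38 = 0.4541
P_n = (1−ρ)·ρ^n = (1 − 0.4541)·0.4541^0 = 0.5459·1.000000 = 0.545950

Final: 0.545950


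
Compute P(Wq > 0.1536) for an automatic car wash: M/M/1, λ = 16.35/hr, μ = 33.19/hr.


ρ = 16.35/33.19 = 0.4926
P(Wq > t) = ρ·e^{−(μ−λ)t} = 0.4926·e^{−2.5866}
= 0.4926·0.075274 = 0.037081

Final: 0.037081


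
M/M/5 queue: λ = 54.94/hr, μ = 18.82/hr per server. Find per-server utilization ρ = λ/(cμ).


ρ = λ/(cμ) = 54.94/(5·18.82) = 54.94/94.10 = 0.5838

Final: 0.5838


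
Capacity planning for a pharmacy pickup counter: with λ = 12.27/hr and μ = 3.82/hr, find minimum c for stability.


Stability requires cμ > λ ⇔ c > λ/μ.
λ/μ = 12.27/3.82 = 3.2120
Minimum integer c = ⌊3.2120⌋ + 1 = 4
Check: 4·3.82 = 15.28 > 12.27, while 3·3.82 = 11.46 ≤ 12.27

Final: 4 servers


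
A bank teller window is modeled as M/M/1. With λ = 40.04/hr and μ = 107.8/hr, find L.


ρ = λ/μ = 40.04/107.8 = 0.3714
L = ρ/(1−ρ) = 0.3714/(1 − 0.3714) = 0.3714/0.6286 = 0.5909

Final: 0.5909


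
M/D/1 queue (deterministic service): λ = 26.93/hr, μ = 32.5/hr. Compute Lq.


ρ = 26.93/32.5 = 0.8286
M/D/1: Lq = ρ²/(2(1−ρ)) = 0.6866/(2·0.1714) = 2.00311

Final: 2.00311


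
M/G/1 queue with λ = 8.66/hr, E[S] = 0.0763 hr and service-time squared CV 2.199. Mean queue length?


ρ = λ·E[S] = 8.66·0.0763 = 0.6608
Lq = ρ²(1+C_s²)/(2(1−ρ)) = 0.4366·(1+2.199)/(2·0.3392)
= 0.4366·3.1990/0.6785 = 2.05854

Final: 2.05854


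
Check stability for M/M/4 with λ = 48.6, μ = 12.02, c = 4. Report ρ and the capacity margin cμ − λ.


Total capacity cμ = 4·12.02 = 48.08/hr
ρ = λ/(cμ) = 48.6/48.08 = 1.0108
Stable ⇔ ρ < 1: NO
Spare capacity = cμ − λ = 48.08 − 48.6 = -0.52/hr

Final: ρ = 1.0108; unstable; margin = -0.52/hr


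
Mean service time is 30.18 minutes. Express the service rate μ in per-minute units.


μ = 1/(service time) in consistent units.
1 minute = 1 min, so μ = 1/30.18 = 0.03313 per minute

Final: 0.03313 /min


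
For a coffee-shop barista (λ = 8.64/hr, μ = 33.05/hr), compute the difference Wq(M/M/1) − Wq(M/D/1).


ρ = 8.64/33.05 = 0.2614
Wq(M/M/1) = ρ/(μ−λ) = 0.2614/24.41 = 0.01071 hr
Wq(M/D/1) = ρ/(2(μ−λ)) = 0.005355 hr
Savings = 0.01071 − 0.005355 = 0.005355 hr

Final: 0.005355 hr


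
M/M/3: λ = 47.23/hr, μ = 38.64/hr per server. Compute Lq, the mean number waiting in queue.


a = λ/μ = 1.2223; ρ = a/3 = 0.4074
P₀ = 0.287112
Lq = P₀·a^c·ρ / (c!·(1−ρ)²) = 0.287112·1.82618·0.4074/(6·0.35113)
= 0.10140

Final: 0.10140


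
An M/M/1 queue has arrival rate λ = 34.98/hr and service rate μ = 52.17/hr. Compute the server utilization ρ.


ρ = λ/μ = 34.98/52.17 = 0.6705

Final: 0.6705


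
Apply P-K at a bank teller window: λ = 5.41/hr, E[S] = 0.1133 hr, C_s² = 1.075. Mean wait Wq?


ρ = λ·E[S] = 5.41·0.1133 = 0.6130
E[S²] = E[S]²(1+C_s²) = 0.1133²·(1+1.075) = 0.026637
Wq = λ·E[S²]/(2(1−ρ)) = 5.41·0.026637/(2·0.3870) = 0.18616 hr

Final: 0.18616 hr


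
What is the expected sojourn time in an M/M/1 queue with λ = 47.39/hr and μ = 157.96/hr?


W = 1/(μ−λ) = 1/(157.96 − 47.39) = 1/110.57 = 0.009044 hr

Final: 0.009044 hr


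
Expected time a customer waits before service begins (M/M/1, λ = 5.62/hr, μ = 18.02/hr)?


ρ = 5.62/18.02 = 0.3119
Wq = ρ/(μ−λ) = 0.3119/(18.02 − 5.62) = 0.3119/12.40 = 0.02515 hr

Final: 0.02515 hr


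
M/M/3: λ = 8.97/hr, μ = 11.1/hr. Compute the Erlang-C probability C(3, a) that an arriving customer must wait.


a = λ/μ = 0.8081; ρ = a/3 = 0.2694
P₀ = 0.443457 (from M/M/c formula)
C(c,a) = [a^c/(c!(1−ρ))]·P₀ = [0.52773/(6·0.7306)]·0.443457
= 0.12038·0.443457 = 0.053384

Final: 0.053384


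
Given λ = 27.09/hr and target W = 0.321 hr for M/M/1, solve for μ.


W = 1/(μ−λ) ⇒ μ − λ = 1/W = 1/0.321 = 3.1153
μ = λ + 1/W = 27.09 + 3.1153 = 30.2053 per hr

Final: 30.2053 /hr


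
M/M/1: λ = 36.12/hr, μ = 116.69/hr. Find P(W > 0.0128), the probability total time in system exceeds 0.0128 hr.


W ~ Exponential(μ−λ) for M/M/1.
μ − λ = 116.69 − 36.12 = 80.5700
P(W > t) = e^{−(μ−λ)t} = e^{−1.0313} = 0.356545

Final: 0.356545


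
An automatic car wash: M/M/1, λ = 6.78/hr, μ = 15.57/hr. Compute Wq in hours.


ρ = 6.78/15.57 = 0.4355
Wq = ρ/(μ−λ) = 0.4355/(15.57 − 6.78) = 0.4355/8.79 = 0.04954 hr

Final: 0.04954 hr


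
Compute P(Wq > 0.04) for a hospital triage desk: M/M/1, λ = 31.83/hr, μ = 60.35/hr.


ρ = 31.83/60.35 = 0.5274
P(Wq > t) = ρ·e^{−(μ−λ)t} = 0.5274·e^{−1.1408}
= 0.5274·0.319563 = 0.168545

Final: 0.168545


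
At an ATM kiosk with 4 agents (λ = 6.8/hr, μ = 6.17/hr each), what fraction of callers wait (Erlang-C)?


a = λ/μ = 1.1021; ρ = a/4 = 0.2755
P₀ = 0.331412 (from M/M/c formula)
C(c,a) = [a^c/(c!(1−ρ))]·P₀ = [1.47535/(24·0.7245)]·0.331412
= 0.08485·0.331412 = 0.028121

Final: 0.028121


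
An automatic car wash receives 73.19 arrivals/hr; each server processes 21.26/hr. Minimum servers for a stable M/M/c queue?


Stability requires cμ > λ ⇔ c > λ/μ.
λ/μ = 73.19/21.26 = 3.4426
Minimum integer c = ⌊3.4426⌋ + 1 = 4
Check: 4·21.26 = 85.04 > 73.19, while 3·21.26 = 63.78 ≤ 73.19

Final: 4 servers


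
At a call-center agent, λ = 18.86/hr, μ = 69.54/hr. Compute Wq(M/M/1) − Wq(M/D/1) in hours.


ρ = 18.86/69.54 = 0.2712
Wq(M/M/1) = ρ/(μ−λ) = 0.2712/50.68 = 0.005351 hr
Wq(M/D/1) = ρ/(2(μ−λ)) = 0.002676 hr
Savings = 0.005351 − 0.002676 = 0.002676 hr

Final: 0.002676 hr


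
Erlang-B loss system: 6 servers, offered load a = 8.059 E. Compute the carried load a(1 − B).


B(6,8.059) = 0.392952 (Erlang-B)
Carried load = a(1 − B) = 8.059·(1 − 0.392952) = 8.059·0.607048 = 4.8922 E

Final: 4.8922 Erlangs


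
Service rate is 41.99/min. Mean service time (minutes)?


Mean service time = 1/μ = 1/41.99 minute = 0.02382 minute
In minutes: 0.02382 × 1 = 0.02382 min

Final: 0.02382 min


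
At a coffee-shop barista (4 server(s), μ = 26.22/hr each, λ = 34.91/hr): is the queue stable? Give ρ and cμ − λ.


Total capacity cμ = 4·26.22 = 104.88/hr
ρ = λ/(cμ) = 34.91/104.88 = 0.3329
Stable ⇔ ρ < 1: YES
Spare capacity = cμ − λ = 104.88 − 34.91 = 69.97/hr

Final: ρ = 0.3329; stable; margin = 69.97/hr


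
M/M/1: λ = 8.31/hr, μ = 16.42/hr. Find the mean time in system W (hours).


W = 1/(μ−λ) = 1/(16.42 − 8.31) = 1/8.11 = 0.1233 hr

Final: 0.1233 hr


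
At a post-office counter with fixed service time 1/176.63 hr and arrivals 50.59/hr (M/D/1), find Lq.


ρ = 50.59/176.63 = 0.2864
M/D/1: Lq = ρ²/(2(1−ρ)) = 0.08204/(2·0.7136) = 0.05748

Final: 0.05748


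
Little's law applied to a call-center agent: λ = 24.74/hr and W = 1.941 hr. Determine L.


L = λW = 24.74·1.941 = 48.0203

Final: 48.0203


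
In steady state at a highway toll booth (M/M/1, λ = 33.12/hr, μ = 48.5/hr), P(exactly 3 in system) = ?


ρ = 33.12/48.5 = 0.6829
P_n = (1−ρ)·ρ^n = (1 − 0.6829)·0.6829^3 = 0.3171·0.318453 = 0.100986

Final: 0.100986


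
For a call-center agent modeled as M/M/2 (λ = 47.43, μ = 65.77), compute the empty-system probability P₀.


a = λ/μ = 47.43/65.77 = 0.7211; ρ = a/c = 0.3606
Σ_{k=0}^{1} a^k/k! (terms k=0..1) = 1.00000 + 0.72115 = 1.72115
Tail: a^2/(2!(1−ρ)) = 0.52006/(2·0.6394) = 0.40666
P₀ = 1/(1.72115 + 0.40666) = 1/2.12781 = 0.469967

Final: 0.469967


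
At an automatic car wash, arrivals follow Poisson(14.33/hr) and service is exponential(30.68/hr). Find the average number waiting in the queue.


ρ = 14.33/30.68 = 0.4671
Lq = ρ²/(1−ρ) = 0.2182/0.5329 = 0.4094

Final: 0.4094


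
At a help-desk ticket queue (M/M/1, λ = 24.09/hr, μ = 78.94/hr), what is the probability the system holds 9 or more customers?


ρ = 24.09/78.94 = 0.3052
P(N ≥ n) = ρ^n = 0.3052^9 = 0.00002295

Final: 0.00002295


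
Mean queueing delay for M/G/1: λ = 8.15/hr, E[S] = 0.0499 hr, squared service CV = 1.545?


ρ = λ·E[S] = 8.15·0.0499 = 0.4067
E[S²] = E[S]²(1+C_s²) = 0.0499²·(1+1.545) = 0.006337
Wq = λ·E[S²]/(2(1−ρ)) = 8.15·0.006337/(2·0.5933) = 0.04352 hr

Final: 0.04352 hr


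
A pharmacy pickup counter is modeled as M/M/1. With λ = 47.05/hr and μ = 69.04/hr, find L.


ρ = λ/μ = 47.05/69.04 = 0.6815
L = ρ/(1−ρ) = 0.6815/(1 − 0.6815) = 0.6815/0.3185 = 2.1396

Final: 2.1396


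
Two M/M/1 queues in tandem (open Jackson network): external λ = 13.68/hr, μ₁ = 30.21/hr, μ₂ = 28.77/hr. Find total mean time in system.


Each node sees arrival rate λ = 13.68/hr (tandem ⇒ throughput preserved).
W₁ = 1/(μ₁−λ) = 1/(30.21−13.68) = 0.06050 hr
W₂ = 1/(μ₂−λ) = 1/(28.77−13.68) = 0.06627 hr
W_total = W₁ + W₂ = 0.06050 + 0.06627 = 0.12677 hr

Final: 0.12677 hr


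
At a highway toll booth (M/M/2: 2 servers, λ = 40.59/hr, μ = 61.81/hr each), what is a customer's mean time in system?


a = 0.6567; ρ = 0.3283; P₀ = 0.505633
Lq = P₀·a^c·ρ/(c!(1−ρ)²) = 0.07935
Wq = Lq/λ = 0.07935/40.59 = 0.001955 hr
W = Wq + 1/μ = 0.001955 + 0.01618 = 0.01813 hr

Final: 0.01813 hr


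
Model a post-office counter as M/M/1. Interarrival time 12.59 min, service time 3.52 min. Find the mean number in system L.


λ = 60/12.59 = 4.7657 /hr
μ = 60/3.52 = 17.0455 /hr
ρ = λ/μ = 4.7657/17.0455 = 0.2796
L = ρ/(1−ρ) = 0.2796/0.7204 = 0.3881

Final: 0.3881


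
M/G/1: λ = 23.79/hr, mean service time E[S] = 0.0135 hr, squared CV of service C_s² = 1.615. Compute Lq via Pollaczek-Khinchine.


ρ = λ·E[S] = 23.79·0.0135 = 0.3212
Lq = ρ²(1+C_s²)/(2(1−ρ)) = 0.1031·(1+1.615)/(2·0.6788)
= 0.1031·2.6150/1.3577 = 0.19867

Final: 0.19867


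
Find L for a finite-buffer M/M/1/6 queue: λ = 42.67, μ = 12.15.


ρ = 42.67/12.15 = 3.5119
L = ρ[1 − (K+1)ρ^K + Kρ^(K+1)] / [(1−ρ)(1−ρ^(K+1))]
Numerator: 3.5119·(1 − 7·1876.195930 + 6·6589.076571) = 92722.394350
Denominator: (-2.5119)·(-6588.076571) = 16548.814564
L = 92722.394350/16548.814564 = 5.6030

Final: 5.6030


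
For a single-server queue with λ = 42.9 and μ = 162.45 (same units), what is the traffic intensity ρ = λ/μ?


ρ = λ/μ = 42.9/162.45 = 0.2641

Final: 0.2641


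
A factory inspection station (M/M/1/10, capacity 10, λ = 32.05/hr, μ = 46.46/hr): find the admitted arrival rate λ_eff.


ρ = 0.6898; P_K = (1−ρ)ρ^10/(1−ρ^11) = 0.007699
λ_eff = λ(1 − P_K) = 32.05·(1 − 0.007699) = 32.05·0.992301 = 31.8032 /hr

Final: 31.8032 /hr


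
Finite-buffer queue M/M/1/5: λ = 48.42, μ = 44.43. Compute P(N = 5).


ρ = λ/μ = 48.42/44.43 = 1.0898
P_K = (1−ρ)ρ^K/(1−ρ^(K+1)) = (-0.08980·1.537242)/(1 − 1.675293)
= -0.138051/-0.675293 = 0.204431

Final: 0.204431


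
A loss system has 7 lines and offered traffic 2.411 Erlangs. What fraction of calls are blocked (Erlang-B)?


B(c,a) = (a^c/c!) / Σ_{k=0}^{c} a^k/k!
a^7/7! = 0.093961
Σ terms (k=0..7): 1.00000 + 2.41100 + 2.90646 + 2.33583 + 1.40792 + 0.67890 + 0.27280 + 0.09396 = 11.106869
B = 0.093961/11.106869 = 0.008460

Final: 0.008460


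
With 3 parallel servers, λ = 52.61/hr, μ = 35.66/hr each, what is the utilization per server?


ρ = λ/(cμ) = 52.61/(3·35.66) = 52.61/106.98 = 0.4918

Final: 0.4918


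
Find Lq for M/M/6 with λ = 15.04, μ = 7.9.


a = λ/μ = 1.9038; ρ = a/6 = 0.3173
P₀ = 0.148839
Lq = P₀·a^c·ρ / (c!·(1−ρ)²) = 0.148839·47.61288·0.3173/(720·0.46608)
= 0.006701

Final: 0.006701


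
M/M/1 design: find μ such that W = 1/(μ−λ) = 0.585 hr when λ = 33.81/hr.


W = 1/(μ−λ) ⇒ μ − λ = 1/W = 1/0.585 = 1.7094
μ = λ + 1/W = 33.81 + 1.7094 = 35.5194 per hr

Final: 35.5194 /hr


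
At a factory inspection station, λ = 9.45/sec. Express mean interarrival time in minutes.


Mean interarrival time = 1/λ = 1/9.45 second = 0.10582 second
In minutes: 0.10582 × 0.0166667 = 0.001764 min

Final: 0.001764 min


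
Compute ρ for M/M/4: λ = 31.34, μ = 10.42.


ρ = λ/(cμ) = 31.34/(4·10.42) = 31.34/41.68 = 0.7519

Final: 0.7519


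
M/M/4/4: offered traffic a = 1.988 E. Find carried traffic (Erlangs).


B(4,1.988) = 0.093988 (Erlang-B)
Carried load = a(1 − B) = 1.988·(1 − 0.093988) = 1.988·0.906012 = 1.8012 E

Final: 1.8012 Erlangs


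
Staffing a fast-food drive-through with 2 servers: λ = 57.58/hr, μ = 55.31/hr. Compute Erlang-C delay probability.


a = λ/μ = 1.0410; ρ = a/2 = 0.5205
P₀ = 0.315339 (from M/M/c formula)
C(c,a) = [a^c/(c!(1−ρ))]·P₀ = [1.08377/(2·0.4795)]·0.315339
= 1.13015·0.315339 = 0.356380

Final: 0.356380


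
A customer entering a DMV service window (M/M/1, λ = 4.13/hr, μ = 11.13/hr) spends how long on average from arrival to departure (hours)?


W = 1/(μ−λ) = 1/(11.13 − 4.13) = 1/7.00 = 0.1429 hr

Final: 0.1429 hr


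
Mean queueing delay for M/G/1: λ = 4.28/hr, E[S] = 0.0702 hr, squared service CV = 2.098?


ρ = λ·E[S] = 4.28·0.0702 = 0.3005
E[S²] = E[S]²(1+C_s²) = 0.0702²·(1+2.098) = 0.015267
Wq = λ·E[S²]/(2(1−ρ)) = 4.28·0.015267/(2·0.6995) = 0.04670 hr

Final: 0.04670 hr


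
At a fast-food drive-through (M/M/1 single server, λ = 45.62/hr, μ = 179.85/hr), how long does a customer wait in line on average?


ρ = 45.62/179.85 = 0.2537
Wq = ρ/(μ−λ) = 0.2537/(179.85 − 45.62) = 0.2537/134.23 = 0.001890 hr

Final: 0.001890 hr


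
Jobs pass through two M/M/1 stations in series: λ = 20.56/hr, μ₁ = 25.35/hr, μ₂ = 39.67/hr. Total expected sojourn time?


Each node sees arrival rate λ = 20.56/hr (tandem ⇒ throughput preserved).
W₁ = 1/(μ₁−λ) = 1/(25.35−20.56) = 0.20877 hr
W₂ = 1/(μ₂−λ) = 1/(39.67−20.56) = 0.05233 hr
W_total = W₁ + W₂ = 0.20877 + 0.05233 = 0.26110 hr

Final: 0.26110 hr


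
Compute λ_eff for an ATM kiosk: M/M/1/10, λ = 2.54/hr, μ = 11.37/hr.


ρ = 0.2234; P_K = (1−ρ)ρ^10/(1−ρ^11) = 0.0000002404
λ_eff = λ(1 − P_K) = 2.54·(1 − 0.0000002404) = 2.54·1.000000 = 2.5400 /hr

Final: 2.5400 /hr


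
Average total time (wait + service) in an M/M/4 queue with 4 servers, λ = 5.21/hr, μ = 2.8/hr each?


a = 1.8607; ρ = 0.4652; P₀ = 0.151528
Lq = P₀·a^c·ρ/(c!(1−ρ)²) = 0.12308
Wq = Lq/λ = 0.12308/5.21 = 0.02362 hr
W = Wq + 1/μ = 0.02362 + 0.35714 = 0.38077 hr

Final: 0.38077 hr


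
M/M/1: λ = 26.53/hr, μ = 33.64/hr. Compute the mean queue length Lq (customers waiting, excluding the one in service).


ρ = 26.53/33.64 = 0.7886
Lq = ρ²/(1−ρ) = 0.6220/0.2114 = 2.9427

Final: 2.9427


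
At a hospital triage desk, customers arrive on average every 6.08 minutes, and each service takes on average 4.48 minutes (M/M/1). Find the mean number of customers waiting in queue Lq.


λ = 60/6.08 = 9.8684 /hr
μ = 60/4.48 = 13.3929 /hr
ρ = λ/μ = 9.8684/13.3929 = 0.7368
Lq = ρ²/(1−ρ) = 0.5429/0.2632 = 2.0632

Final: 2.0632


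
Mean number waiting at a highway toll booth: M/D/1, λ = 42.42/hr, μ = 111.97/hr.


ρ = 42.42/111.97 = 0.3789
M/D/1: Lq = ρ²/(2(1−ρ)) = 0.1435/(2·0.6211) = 0.11553

Final: 0.11553


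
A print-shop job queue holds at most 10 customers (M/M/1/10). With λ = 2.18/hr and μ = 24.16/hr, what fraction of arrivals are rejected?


ρ = λ/μ = 2.18/24.16 = 0.09023
P_K = (1−ρ)ρ^K/(1−ρ^(K+1)) = (0.9098·3.578e-11)/(1 − 3.228e-12)
= 3.255e-11/1.000000 = 3.255e-11

Final: 3.255e-11


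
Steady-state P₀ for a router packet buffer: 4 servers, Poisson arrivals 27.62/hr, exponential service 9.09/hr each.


a = λ/μ = 27.62/9.09 = 3.0385; ρ = a/c = 0.7596
Σ_{k=0}^{3} a^k/k! (terms k=0..3) = 1.00000 + 3.03850 + 4.61625 + 4.67550 = 13.33026
Tail: a^4/(4!(1−ρ)) = 85.23916/(24·0.2404) = 14.77544
P₀ = 1/(13.33026 + 14.77544) = 1/28.10570 = 0.035580

Final: 0.035580


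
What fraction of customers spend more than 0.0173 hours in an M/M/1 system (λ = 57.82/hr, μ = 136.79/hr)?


W ~ Exponential(μ−λ) for M/M/1.
μ − λ = 136.79 − 57.82 = 78.9700
P(W > t) = e^{−(μ−λ)t} = e^{−1.3662} = 0.255079

Final: 0.255079


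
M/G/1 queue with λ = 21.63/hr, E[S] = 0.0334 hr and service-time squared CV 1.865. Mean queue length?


ρ = λ·E[S] = 21.63·0.0334 = 0.7224
Lq = ρ²(1+C_s²)/(2(1−ρ)) = 0.5219·(1+1.865)/(2·0.2776)
= 0.5219·2.8650/0.5551 = 2.69369

Final: 2.69369


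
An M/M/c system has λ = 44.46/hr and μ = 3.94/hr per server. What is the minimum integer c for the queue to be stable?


Stability requires cμ > λ ⇔ c > λ/μ.
λ/μ = 44.46/3.94 = 11.2843
Minimum integer c = ⌊11.2843⌋ + 1 = 12
Check: 12·3.94 = 47.28 > 44.46, while 11·3.94 = 43.34 ≤ 44.46

Final: 12 servers


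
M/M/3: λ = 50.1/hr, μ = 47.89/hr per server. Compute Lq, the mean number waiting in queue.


a = λ/μ = 1.0461; ρ = a/3 = 0.3487
P₀ = 0.346458
Lq = P₀·a^c·ρ / (c!·(1−ρ)²) = 0.346458·1.14493·0.3487/(6·0.42417)
= 0.05435

Final: 0.05435


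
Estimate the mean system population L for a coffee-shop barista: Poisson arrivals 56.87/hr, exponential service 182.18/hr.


ρ = λ/μ = 56.87/182.18 = 0.3122
L = ρ/(1−ρ) = 0.3122/(1 − 0.3122) = 0.3122/0.6878 = 0.4538

Final: 0.4538


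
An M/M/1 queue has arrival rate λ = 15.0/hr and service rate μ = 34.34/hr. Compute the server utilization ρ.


ρ = λ/μ = 15.0/34.34 = 0.4368

Final: 0.4368


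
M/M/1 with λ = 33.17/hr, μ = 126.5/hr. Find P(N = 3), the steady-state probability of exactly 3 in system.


ρ = 33.17/126.5 = 0.2622
P_n = (1−ρ)·ρ^n = (1 − 0.2622)·0.2622^3 = 0.7378·0.018029 = 0.013301

Final: 0.013301


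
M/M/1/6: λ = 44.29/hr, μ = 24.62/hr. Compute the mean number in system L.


ρ = 44.29/24.62 = 1.7989
L = ρ[1 − (K+1)ρ^K + Kρ^(K+1)] / [(1−ρ)(1−ρ^(K+1))]
Numerator: 1.7989·(1 − 7·33.892671 + 6·60.971015) = 233.102468
Denominator: (-0.7989)·(-59.971015) = 47.913479
L = 233.102468/47.913479 = 4.8651

Final: 4.8651


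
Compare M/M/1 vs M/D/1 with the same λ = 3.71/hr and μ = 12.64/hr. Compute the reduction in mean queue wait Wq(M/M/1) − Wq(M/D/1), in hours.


ρ = 3.71/12.64 = 0.2935
Wq(M/M/1) = ρ/(μ−λ) = 0.2935/8.93 = 0.03287 hr
Wq(M/D/1) = ρ/(2(μ−λ)) = 0.01643 hr
Savings = 0.03287 − 0.01643 = 0.01643 hr

Final: 0.01643 hr


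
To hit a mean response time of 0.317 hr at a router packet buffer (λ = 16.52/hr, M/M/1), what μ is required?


W = 1/(μ−λ) ⇒ μ − λ = 1/W = 1/0.317 = 3.1546
μ = λ + 1/W = 16.52 + 3.1546 = 19.6746 per hr

Final: 19.6746 /hr


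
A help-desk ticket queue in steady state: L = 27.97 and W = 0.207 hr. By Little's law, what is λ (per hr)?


λ = L/W = 27.97/0.207 = 135.1208 /hr

Final: 135.1208 /hr


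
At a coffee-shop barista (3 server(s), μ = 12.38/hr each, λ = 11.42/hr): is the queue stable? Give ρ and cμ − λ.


Total capacity cμ = 3·12.38 = 37.14/hr
ρ = λ/(cμ) = 11.42/37.14 = 0.3075
Stable ⇔ ρ < 1: YES
Spare capacity = cμ − λ = 37.14 − 11.42 = 25.72/hr

Final: ρ = 0.3075; stable; margin = 25.72/hr


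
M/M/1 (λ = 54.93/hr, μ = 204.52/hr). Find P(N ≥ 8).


ρ = 54.93/204.52 = 0.2686
P(N ≥ n) = ρ^n = 0.2686^8 = 0.00002708

Final: 0.00002708


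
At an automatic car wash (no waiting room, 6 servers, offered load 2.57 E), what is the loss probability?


B(c,a) = (a^c/c!) / Σ_{k=0}^{c} a^k/k!
a^6/6! = 0.400190
Σ terms (k=0..6): 1.00000 + 2.57000 + 3.30245 + 2.82910 + 1.81770 + 0.93430 + 0.40019 = 12.853731
B = 0.400190/12.853731 = 0.031134

Final: 0.031134


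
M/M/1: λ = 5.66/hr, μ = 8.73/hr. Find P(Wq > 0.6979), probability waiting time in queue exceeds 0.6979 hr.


ρ = 5.66/8.73 = 0.6483
P(Wq > t) = ρ·e^{−(μ−λ)t} = 0.6483·e^{−2.1426}
= 0.6483·0.117355 = 0.076086

Final: 0.076086


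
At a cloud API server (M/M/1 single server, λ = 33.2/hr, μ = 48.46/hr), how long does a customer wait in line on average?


ρ = 33.2/48.46 = 0.6851
Wq = ρ/(μ−λ) = 0.6851/(48.46 − 33.2) = 0.6851/15.26 = 0.04490 hr

Final: 0.04490 hr


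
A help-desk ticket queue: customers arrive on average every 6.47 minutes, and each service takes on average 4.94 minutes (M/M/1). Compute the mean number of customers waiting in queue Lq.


λ = 60/6.47 = 9.2736 /hr
μ = 60/4.94 = 12.1457 /hr
ρ = λ/μ = 9.2736/12.1457 = 0.7635
Lq = ρ²/(1−ρ) = 0.5830/0.2365 = 2.4652

Final: 2.4652


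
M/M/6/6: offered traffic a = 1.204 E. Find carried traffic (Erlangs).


B(6,1.204) = 0.001270 (Erlang-B)
Carried load = a(1 − B) = 1.204·(1 − 0.001270) = 1.204·0.998730 = 1.2025 E

Final: 1.2025 Erlangs


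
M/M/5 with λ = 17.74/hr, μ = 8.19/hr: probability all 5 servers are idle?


a = λ/μ = 17.74/8.19 = 2.1661; ρ = a/c = 0.4332
Σ_{k=0}^{4} a^k/k! (terms k=0..4) = 1.00000 + 2.16606 + 2.34590 + 1.69378 + 0.91721 = 8.12295
Tail: a^5/(5!(1−ρ)) = 47.68135/(120·0.5668) = 0.70105
P₀ = 1/(8.12295 + 0.70105) = 1/8.82399 = 0.113327

Final: 0.113327
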